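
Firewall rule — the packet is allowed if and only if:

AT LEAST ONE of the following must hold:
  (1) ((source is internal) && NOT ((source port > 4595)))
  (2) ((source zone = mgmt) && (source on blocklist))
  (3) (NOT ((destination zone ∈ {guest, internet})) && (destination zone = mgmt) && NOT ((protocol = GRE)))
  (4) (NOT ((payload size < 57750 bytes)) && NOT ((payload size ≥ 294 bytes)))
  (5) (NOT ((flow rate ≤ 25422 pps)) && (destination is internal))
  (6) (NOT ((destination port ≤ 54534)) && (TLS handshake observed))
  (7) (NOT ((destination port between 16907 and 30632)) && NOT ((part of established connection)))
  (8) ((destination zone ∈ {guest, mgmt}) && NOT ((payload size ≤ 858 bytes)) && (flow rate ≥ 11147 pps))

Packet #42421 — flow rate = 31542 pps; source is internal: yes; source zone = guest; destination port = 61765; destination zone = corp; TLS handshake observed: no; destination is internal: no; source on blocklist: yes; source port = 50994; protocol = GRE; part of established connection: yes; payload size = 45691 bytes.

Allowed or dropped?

Dropped

Atomic conditions:
  source is internal: yes → true
  source port > 4595: 50994 > 4595 is true
  source zone = mgmt: guest == mgmt is false
  source on blocklist: yes → true
  destination zone ∈ {guest, internet}: corp is not in the set → false
  destination zone = mgmt: corp == mgmt is false
  protocol = GRE: GRE == GRE is true
  payload size < 57750 bytes: 45691 < 57750 is true
  payload size ≥ 294 bytes: 45691 ≥ 294 is true
  flow rate ≤ 25422 pps: 31542 ≤ 25422 is false
  destination is internal: no → false
  destination port ≤ 54534: 61765 ≤ 54534 is false
  TLS handshake observed: no → false
  destination port between 16907 and 30632: 61765 in [16907, 30632] is false
  part of established connection: yes → true
  destination zone ∈ {guest, mgmt}: corp is not in the set → false
  payload size ≤ 858 bytes: 45691 ≤ 858 is false
  flow rate ≥ 11147 pps: 31542 ≥ 11147 is true
Combine:
[1.2] NOT true = false
[1] true AND false = false
[2] false AND true = false
[3.1] NOT false = true
[3.3] NOT true = false
[3] true AND false AND false = false
[4.1] NOT true = false
[4.2] NOT true = false
[4] false AND false = false
[5.1] NOT false = true
[5] true AND false = false
[6.1] NOT false = true
[6] true AND false = false
[7.1] NOT false = true
[7.2] NOT true = false
[7] true AND false = false
[8.2] NOT false = true
[8] false AND true AND true = false
[root] false OR false OR false OR false OR false OR false OR false OR false = false
Overall: false → dropped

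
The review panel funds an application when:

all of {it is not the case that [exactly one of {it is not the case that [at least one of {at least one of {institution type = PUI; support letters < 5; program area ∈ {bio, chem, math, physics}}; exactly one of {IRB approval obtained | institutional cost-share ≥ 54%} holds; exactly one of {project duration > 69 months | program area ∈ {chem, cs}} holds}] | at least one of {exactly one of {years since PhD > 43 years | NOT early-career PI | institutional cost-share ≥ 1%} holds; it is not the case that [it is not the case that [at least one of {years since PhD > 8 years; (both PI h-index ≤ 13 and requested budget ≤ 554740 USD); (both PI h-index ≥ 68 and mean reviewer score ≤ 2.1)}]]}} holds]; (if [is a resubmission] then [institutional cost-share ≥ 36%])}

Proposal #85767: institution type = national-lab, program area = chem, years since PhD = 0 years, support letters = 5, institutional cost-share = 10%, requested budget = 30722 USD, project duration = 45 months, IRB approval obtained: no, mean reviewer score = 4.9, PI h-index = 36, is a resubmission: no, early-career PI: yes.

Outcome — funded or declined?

Atomic conditions:
  institution type = PUI: national-lab == PUI is false
  support letters < 5: 5 < 5 is false
  program area ∈ {bio, chem, math, physics}: chem is in the set → true
  IRB approval obtained: no → false
  institutional cost-share ≥ 54%: 10 ≥ 54 is false
  project duration > 69 months: 45 > 69 is false
  program area ∈ {chem, cs}: chem is in the set → true
  years since PhD > 43 years: 0 > 43 is false
  NOT early-career PI: yes → false
  institutional cost-share ≥ 1%: 10 ≥ 1 is true
  years since PhD > 8 years: 0 > 8 is false
  PI h-index ≤ 13: 36 ≤ 13 is false
  requested budget ≤ 554740 USD: 30722 ≤ 554740 is true
  PI h-index ≥ 68: 36 ≥ 68 is false
  mean reviewer score ≤ 2.1: 4.9 ≤ 2.1 is false
  is a resubmission: no → false
  institutional cost-share ≥ 36%: 10 ≥ 36 is false
Combine:
[1.1.1.1.1] false OR false OR true = true
[1.1.1.1.2] exactly-one(false, false) = false
[1.1.1.1.3] exactly-one(false, true) = true
[1.1.1.1] true OR false OR true = true
[1.1.1] NOT true = false
[1.1.2.1] exactly-one(false, false, true) = true
[1.1.2.2.1.1.2] false AND true = false
[1.1.2.2.1.1.3] false AND false = false
[1.1.2.2.1.1] false OR false OR false = false
[1.1.2.2.1] NOT false = true
[1.1.2.2] NOT true = false
[1.1.2] true OR false = true
[1.1] exactly-one(false, true) = true
[1] NOT true = false
[2] false → false (antecedent false ⇒ implication holds) = true
[root] false AND true = false
Overall: false → declined

Declined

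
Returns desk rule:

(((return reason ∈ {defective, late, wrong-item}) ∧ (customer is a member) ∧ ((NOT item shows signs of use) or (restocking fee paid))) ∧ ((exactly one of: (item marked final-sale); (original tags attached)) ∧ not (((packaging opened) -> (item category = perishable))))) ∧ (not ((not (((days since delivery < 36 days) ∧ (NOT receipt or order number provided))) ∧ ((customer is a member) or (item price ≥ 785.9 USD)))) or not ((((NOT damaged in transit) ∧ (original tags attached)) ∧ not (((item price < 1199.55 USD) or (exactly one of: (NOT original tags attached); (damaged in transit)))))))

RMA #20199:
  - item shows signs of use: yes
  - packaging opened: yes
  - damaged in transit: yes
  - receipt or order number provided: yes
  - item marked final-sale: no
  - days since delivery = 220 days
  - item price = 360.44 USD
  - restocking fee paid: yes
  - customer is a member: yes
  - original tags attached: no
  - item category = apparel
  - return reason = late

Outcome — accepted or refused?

Refused

Atomic conditions:
  return reason ∈ {defective, late, wrong-item}: late is in the set → true
  customer is a member: yes → true
  NOT item shows signs of use: yes → false
  restocking fee paid: yes → true
  item marked final-sale: no → false
  original tags attached: no → false
  packaging opened: yes → true
  item category = perishable: apparel == perishable is false
  days since delivery < 36 days: 220 < 36 is false
  NOT receipt or order number provided: yes → false
  item price ≥ 785.9 USD: 360.44 ≥ 785.9 is false
  NOT damaged in transit: yes → false
  item price < 1199.55 USD: 360.44 < 1199.55 is true
  NOT original tags attached: no → true
  damaged in transit: yes → true
Combine:
[1.1.3] false OR true = true
[1.1] true AND true AND true = true
[1.2.1] exactly-one(false, false) = false
[1.2.2.1] true → false = false
[1.2.2] NOT false = true
[1.2] false AND true = false
[1] true AND false = false
[2.1.1.1.1] false AND false = false
[2.1.1.1] NOT false = true
[2.1.1.2] true OR false = true
[2.1.1] true AND true = true
[2.1] NOT true = false
[2.2.1.1] false AND false = false
[2.2.1.2.1.2] exactly-one(true, true) = false
[2.2.1.2.1] true OR false = true
[2.2.1.2] NOT true = false
[2.2.1] false AND false = false
[2.2] NOT false = true
[2] false OR true = true
[root] false AND true = false
Overall: false → refused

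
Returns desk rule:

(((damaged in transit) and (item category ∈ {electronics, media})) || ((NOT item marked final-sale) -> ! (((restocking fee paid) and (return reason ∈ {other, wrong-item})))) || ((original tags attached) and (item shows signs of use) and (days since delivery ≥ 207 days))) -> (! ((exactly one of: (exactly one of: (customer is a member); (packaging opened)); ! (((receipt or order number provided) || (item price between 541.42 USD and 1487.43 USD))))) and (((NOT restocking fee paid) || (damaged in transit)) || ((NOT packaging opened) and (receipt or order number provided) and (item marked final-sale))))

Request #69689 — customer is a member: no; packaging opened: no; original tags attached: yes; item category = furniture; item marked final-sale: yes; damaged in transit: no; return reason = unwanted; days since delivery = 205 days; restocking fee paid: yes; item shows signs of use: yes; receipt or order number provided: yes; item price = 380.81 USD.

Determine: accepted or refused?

Atomic conditions:
  damaged in transit: no → false
  item category ∈ {electronics, media}: furniture is not in the set → false
  NOT item marked final-sale: yes → false
  restocking fee paid: yes → true
  return reason ∈ {other, wrong-item}: unwanted is not in the set → false
  original tags attached: yes → true
  item shows signs of use: yes → true
  days since delivery ≥ 207 days: 205 ≥ 207 is false
  customer is a member: no → false
  packaging opened: no → false
  receipt or order number provided: yes → true
  item price between 541.42 USD and 1487.43 USD: 380.81 in [541.42, 1487.43] is false
  NOT restocking fee paid: yes → false
  NOT packaging opened: no → true
  item marked final-sale: yes → true
Combine:
[1.1] false AND false = false
[1.2.2.1] true AND false = false
[1.2.2] NOT false = true
[1.2] false → true (antecedent false ⇒ implication holds) = true
[1.3] true AND true AND false = false
[1] false OR true OR false = true
[2.1.1.1] exactly-one(false, false) = false
[2.1.1.2.1] true OR false = true
[2.1.1.2] NOT true = false
[2.1.1] exactly-one(false, false) = false
[2.1] NOT false = true
[2.2.1] false OR false = false
[2.2.2] true AND true AND true = true
[2.2] false OR true = true
[2] true AND true = true
[root] true → true = true
Overall: true → accepted

Accepted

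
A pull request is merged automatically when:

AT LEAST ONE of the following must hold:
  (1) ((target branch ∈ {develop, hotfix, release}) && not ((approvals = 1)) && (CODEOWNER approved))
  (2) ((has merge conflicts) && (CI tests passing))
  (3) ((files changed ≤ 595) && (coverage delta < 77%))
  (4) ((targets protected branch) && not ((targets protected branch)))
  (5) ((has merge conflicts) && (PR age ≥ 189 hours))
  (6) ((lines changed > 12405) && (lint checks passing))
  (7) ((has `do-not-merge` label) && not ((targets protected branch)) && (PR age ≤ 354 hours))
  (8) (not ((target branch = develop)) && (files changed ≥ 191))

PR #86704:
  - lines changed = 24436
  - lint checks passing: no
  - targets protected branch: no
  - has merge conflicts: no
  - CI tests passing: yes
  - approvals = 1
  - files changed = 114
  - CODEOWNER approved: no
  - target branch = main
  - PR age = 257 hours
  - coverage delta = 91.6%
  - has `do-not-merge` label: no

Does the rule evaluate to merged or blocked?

Blocked

Atomic conditions:
  target branch ∈ {develop, hotfix, release}: main is not in the set → false
  approvals = 1: 1 == 1 is true
  CODEOWNER approved: no → false
  has merge conflicts: no → false
  CI tests passing: yes → true
  files changed ≤ 595: 114 ≤ 595 is true
  coverage delta < 77%: 91.6 < 77 is false
  targets protected branch: no → false
  PR age ≥ 189 hours: 257 ≥ 189 is true
  lines changed > 12405: 24436 > 12405 is true
  lint checks passing: no → false
  has `do-not-merge` label: no → false
  PR age ≤ 354 hours: 257 ≤ 354 is true
  target branch = develop: main == develop is false
  files changed ≥ 191: 114 ≥ 191 is false
Combine:
[1.2] NOT true = false
[1] false AND false AND false = false
[2] false AND true = false
[3] true AND false = false
[4.2] NOT false = true
[4] false AND true = false
[5] false AND true = false
[6] true AND false = false
[7.2] NOT false = true
[7] false AND true AND true = false
[8.1] NOT false = true
[8] true AND false = false
[root] false OR false OR false OR false OR false OR false OR false OR false = false
Overall: false → blocked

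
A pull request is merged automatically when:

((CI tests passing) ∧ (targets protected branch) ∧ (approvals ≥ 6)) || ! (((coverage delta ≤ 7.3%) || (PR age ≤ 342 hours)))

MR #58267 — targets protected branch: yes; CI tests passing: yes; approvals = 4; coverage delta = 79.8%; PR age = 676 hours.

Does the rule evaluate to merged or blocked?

Merged

Atomic conditions:
  CI tests passing: yes → true
  targets protected branch: yes → true
  approvals ≥ 6: 4 ≥ 6 is false
  coverage delta ≤ 7.3%: 79.8 ≤ 7.3 is false
  PR age ≤ 342 hours: 676 ≤ 342 is false
Combine:
[1] true AND true AND false = false
[2.1] false OR false = false
[2] NOT false = true
[root] false OR true = true
Overall: true → merged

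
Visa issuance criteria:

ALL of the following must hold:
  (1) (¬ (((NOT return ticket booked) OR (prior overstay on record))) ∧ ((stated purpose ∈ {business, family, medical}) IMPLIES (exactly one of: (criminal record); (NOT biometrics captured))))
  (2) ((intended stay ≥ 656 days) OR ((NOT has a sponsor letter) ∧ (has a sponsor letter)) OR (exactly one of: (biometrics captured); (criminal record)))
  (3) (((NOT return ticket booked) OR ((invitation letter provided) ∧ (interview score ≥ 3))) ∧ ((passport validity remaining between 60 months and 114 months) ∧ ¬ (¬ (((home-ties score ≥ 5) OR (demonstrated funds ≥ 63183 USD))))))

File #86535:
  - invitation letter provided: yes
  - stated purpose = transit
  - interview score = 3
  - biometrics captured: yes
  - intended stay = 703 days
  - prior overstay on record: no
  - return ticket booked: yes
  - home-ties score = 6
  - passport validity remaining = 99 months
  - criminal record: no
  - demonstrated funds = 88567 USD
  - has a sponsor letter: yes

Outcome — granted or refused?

Atomic conditions:
  NOT return ticket booked: yes → false
  prior overstay on record: no → false
  stated purpose ∈ {business, family, medical}: transit is not in the set → false
  criminal record: no → false
  NOT biometrics captured: yes → false
  intended stay ≥ 656 days: 703 ≥ 656 is true
  NOT has a sponsor letter: yes → false
  has a sponsor letter: yes → true
  biometrics captured: yes → true
  invitation letter provided: yes → true
  interview score ≥ 3: 3 ≥ 3 is true
  passport validity remaining between 60 months and 114 months: 99 in [60, 114] is true
  home-ties score ≥ 5: 6 ≥ 5 is true
  demonstrated funds ≥ 63183 USD: 88567 ≥ 63183 is true
Combine:
[1.1.1] false OR false = false
[1.1] NOT false = true
[1.2.2] exactly-one(false, false) = false
[1.2] false → false (antecedent false ⇒ implication holds) = true
[1] true AND true = true
[2.2] false AND true = false
[2.3] exactly-one(true, false) = true
[2] true OR false OR true = true
[3.1.2] true AND true = true
[3.1] false OR true = true
[3.2.2.1.1] true OR true = true
[3.2.2.1] NOT true = false
[3.2.2] NOT false = true
[3.2] true AND true = true
[3] true AND true = true
[root] true AND true AND true = true
Overall: true → granted

Granted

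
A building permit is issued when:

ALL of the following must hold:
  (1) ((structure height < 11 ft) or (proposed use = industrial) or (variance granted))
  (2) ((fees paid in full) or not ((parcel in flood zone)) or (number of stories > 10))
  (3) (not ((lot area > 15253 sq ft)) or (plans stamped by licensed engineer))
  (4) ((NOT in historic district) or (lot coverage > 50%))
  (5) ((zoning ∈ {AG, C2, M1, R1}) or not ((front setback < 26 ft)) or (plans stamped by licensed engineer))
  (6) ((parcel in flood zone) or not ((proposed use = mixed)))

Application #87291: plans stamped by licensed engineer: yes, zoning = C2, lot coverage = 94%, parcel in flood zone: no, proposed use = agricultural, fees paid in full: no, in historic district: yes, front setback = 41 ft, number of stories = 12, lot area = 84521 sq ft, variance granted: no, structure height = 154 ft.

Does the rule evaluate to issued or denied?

Denied

Atomic conditions:
  structure height < 11 ft: 154 < 11 is false
  proposed use = industrial: agricultural == industrial is false
  variance granted: no → false
  fees paid in full: no → false
  parcel in flood zone: no → false
  number of stories > 10: 12 > 10 is true
  lot area > 15253 sq ft: 84521 > 15253 is true
  plans stamped by licensed engineer: yes → true
  NOT in historic district: yes → false
  lot coverage > 50%: 94 > 50 is true
  zoning ∈ {AG, C2, M1, R1}: C2 is in the set → true
  front setback < 26 ft: 41 < 26 is false
  proposed use = mixed: agricultural == mixed is false
Combine:
[1] false OR false OR false = false
[2.2] NOT false = true
[2] false OR true OR true = true
[3.1] NOT true = false
[3] false OR true = true
[4] false OR true = true
[5.2] NOT false = true
[5] true OR true OR true = true
[6.2] NOT false = true
[6] false OR true = true
[root] false AND true AND true AND true AND true AND true = false
Overall: false → denied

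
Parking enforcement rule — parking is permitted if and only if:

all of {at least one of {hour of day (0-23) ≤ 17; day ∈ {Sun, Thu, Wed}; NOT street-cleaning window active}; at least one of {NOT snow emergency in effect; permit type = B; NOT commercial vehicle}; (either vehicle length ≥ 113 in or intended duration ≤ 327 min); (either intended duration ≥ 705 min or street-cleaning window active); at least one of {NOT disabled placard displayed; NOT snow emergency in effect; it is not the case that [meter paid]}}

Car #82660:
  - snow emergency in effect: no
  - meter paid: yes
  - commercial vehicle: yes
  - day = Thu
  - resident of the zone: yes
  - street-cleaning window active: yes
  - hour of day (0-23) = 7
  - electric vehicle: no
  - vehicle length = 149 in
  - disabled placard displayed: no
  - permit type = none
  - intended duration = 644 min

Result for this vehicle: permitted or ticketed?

Permitted

Atomic conditions:
  hour of day (0-23) ≤ 17: 7 ≤ 17 is true
  day ∈ {Sun, Thu, Wed}: Thu is in the set → true
  NOT street-cleaning window active: yes → false
  NOT snow emergency in effect: no → true
  permit type = B: none == B is false
  NOT commercial vehicle: yes → false
  vehicle length ≥ 113 in: 149 ≥ 113 is true
  intended duration ≤ 327 min: 644 ≤ 327 is false
  intended duration ≥ 705 min: 644 ≥ 705 is false
  street-cleaning window active: yes → true
  NOT disabled placard displayed: no → true
  meter paid: yes → true
Combine:
[1] true OR true OR false = true
[2] true OR false OR false = true
[3] true OR false = true
[4] false OR true = true
[5.3] NOT true = false
[5] true OR true OR false = true
[root] true AND true AND true AND true AND true = true
Overall: true → permitted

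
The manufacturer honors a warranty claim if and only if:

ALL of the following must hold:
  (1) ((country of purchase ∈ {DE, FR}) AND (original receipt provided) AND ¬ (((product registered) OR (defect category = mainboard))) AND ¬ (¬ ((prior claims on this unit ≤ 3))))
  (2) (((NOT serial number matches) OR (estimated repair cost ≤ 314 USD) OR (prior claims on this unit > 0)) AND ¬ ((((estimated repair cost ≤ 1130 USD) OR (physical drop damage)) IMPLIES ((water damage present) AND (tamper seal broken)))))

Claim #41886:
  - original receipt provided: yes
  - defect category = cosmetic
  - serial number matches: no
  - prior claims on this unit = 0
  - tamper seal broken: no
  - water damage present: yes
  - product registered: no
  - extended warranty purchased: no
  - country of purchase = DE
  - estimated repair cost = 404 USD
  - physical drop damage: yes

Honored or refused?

Atomic conditions:
  country of purchase ∈ {DE, FR}: DE is in the set → true
  original receipt provided: yes → true
  product registered: no → false
  defect category = mainboard: cosmetic == mainboard is false
  prior claims on this unit ≤ 3: 0 ≤ 3 is true
  NOT serial number matches: no → true
  estimated repair cost ≤ 314 USD: 404 ≤ 314 is false
  prior claims on this unit > 0: 0 > 0 is false
  estimated repair cost ≤ 1130 USD: 404 ≤ 1130 is true
  physical drop damage: yes → true
  water damage present: yes → true
  tamper seal broken: no → false
Combine:
[1.3.1] false OR false = false
[1.3] NOT false = true
[1.4.1] NOT true = false
[1.4] NOT false = true
[1] true AND true AND true AND true = true
[2.1] true OR false OR false = true
[2.2.1.1] true OR true = true
[2.2.1.2] true AND false = false
[2.2.1] true → false = false
[2.2] NOT false = true
[2] true AND true = true
[root] true AND true = true
Overall: true → honored

Honored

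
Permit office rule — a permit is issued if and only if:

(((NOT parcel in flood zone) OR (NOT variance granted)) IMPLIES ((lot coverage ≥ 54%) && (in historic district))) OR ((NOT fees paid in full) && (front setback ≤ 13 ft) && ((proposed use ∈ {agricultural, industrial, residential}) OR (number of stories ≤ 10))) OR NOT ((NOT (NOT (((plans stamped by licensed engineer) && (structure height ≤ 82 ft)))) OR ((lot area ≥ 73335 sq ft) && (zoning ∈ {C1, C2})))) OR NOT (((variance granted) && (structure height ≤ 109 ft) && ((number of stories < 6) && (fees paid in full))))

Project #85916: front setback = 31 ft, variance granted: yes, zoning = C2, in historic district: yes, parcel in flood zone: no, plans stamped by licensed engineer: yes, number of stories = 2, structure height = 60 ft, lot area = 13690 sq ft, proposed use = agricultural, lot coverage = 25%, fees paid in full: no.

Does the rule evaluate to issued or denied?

Issued

Atomic conditions:
  NOT parcel in flood zone: no → true
  NOT variance granted: yes → false
  lot coverage ≥ 54%: 25 ≥ 54 is false
  in historic district: yes → true
  NOT fees paid in full: no → true
  front setback ≤ 13 ft: 31 ≤ 13 is false
  proposed use ∈ {agricultural, industrial, residential}: agricultural is in the set → true
  number of stories ≤ 10: 2 ≤ 10 is true
  plans stamped by licensed engineer: yes → true
  structure height ≤ 82 ft: 60 ≤ 82 is true
  lot area ≥ 73335 sq ft: 13690 ≥ 73335 is false
  zoning ∈ {C1, C2}: C2 is in the set → true
  variance granted: yes → true
  structure height ≤ 109 ft: 60 ≤ 109 is true
  number of stories < 6: 2 < 6 is true
  fees paid in full: no → false
Combine:
[1.1] true OR false = true
[1.2] false AND true = false
[1] true → false = false
[2.3] true OR true = true
[2] true AND false AND true = false
[3.1.1.1.1] true AND true = true
[3.1.1.1] NOT true = false
[3.1.1] NOT false = true
[3.1.2] false AND true = false
[3.1] true OR false = true
[3] NOT true = false
[4.1.3] true AND false = false
[4.1] true AND true AND false = false
[4] NOT false = true
[root] false OR false OR false OR true = true
Overall: true → issued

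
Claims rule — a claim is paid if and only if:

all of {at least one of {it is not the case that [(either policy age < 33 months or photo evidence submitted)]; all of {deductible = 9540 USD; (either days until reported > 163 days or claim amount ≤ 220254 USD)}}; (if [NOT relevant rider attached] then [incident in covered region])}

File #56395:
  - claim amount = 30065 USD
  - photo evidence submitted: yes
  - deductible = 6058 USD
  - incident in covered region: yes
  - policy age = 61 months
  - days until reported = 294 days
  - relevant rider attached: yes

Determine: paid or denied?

Denied

Atomic conditions:
  policy age < 33 months: 61 < 33 is false
  photo evidence submitted: yes → true
  deductible = 9540 USD: 6058 == 9540 is false
  days until reported > 163 days: 294 > 163 is true
  claim amount ≤ 220254 USD: 30065 ≤ 220254 is true
  NOT relevant rider attached: yes → false
  incident in covered region: yes → true
Combine:
[1.1.1] false OR true = true
[1.1] NOT true = false
[1.2.2] true OR true = true
[1.2] false AND true = false
[1] false OR false = false
[2] false → true (antecedent false ⇒ implication holds) = true
[root] false AND true = false
Overall: false → denied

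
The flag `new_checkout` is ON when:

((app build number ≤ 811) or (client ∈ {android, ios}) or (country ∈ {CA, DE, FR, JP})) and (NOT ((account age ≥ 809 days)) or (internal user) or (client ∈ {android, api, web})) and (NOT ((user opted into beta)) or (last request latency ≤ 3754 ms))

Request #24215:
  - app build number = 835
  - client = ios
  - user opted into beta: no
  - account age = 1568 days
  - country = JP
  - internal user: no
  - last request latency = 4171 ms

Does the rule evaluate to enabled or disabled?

Atomic conditions:
  app build number ≤ 811: 835 ≤ 811 is false
  client ∈ {android, ios}: ios is in the set → true
  country ∈ {CA, DE, FR, JP}: JP is in the set → true
  account age ≥ 809 days: 1568 ≥ 809 is true
  internal user: no → false
  client ∈ {android, api, web}: ios is not in the set → false
  user opted into beta: no → false
  last request latency ≤ 3754 ms: 4171 ≤ 3754 is false
Combine:
[1] false OR true OR true = true
[2.1] NOT true = false
[2] false OR false OR false = false
[3.1] NOT false = true
[3] true OR false = true
[root] true AND false AND true = false
Overall: false → disabled

Disabled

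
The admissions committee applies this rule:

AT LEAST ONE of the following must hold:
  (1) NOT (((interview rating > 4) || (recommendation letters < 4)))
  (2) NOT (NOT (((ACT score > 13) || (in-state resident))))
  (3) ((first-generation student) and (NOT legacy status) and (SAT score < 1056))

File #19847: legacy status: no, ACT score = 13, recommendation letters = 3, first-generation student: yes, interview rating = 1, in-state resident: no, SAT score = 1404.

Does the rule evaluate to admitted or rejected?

Atomic conditions:
  interview rating > 4: 1 > 4 is false
  recommendation letters < 4: 3 < 4 is true
  ACT score > 13: 13 > 13 is false
  in-state resident: no → false
  first-generation student: yes → true
  NOT legacy status: no → true
  SAT score < 1056: 1404 < 1056 is false
Combine:
[1.1] false OR true = true
[1] NOT true = false
[2.1.1] false OR false = false
[2.1] NOT false = true
[2] NOT true = false
[3] true AND true AND false = false
[root] false OR false OR false = false
Overall: false → rejected

Rejected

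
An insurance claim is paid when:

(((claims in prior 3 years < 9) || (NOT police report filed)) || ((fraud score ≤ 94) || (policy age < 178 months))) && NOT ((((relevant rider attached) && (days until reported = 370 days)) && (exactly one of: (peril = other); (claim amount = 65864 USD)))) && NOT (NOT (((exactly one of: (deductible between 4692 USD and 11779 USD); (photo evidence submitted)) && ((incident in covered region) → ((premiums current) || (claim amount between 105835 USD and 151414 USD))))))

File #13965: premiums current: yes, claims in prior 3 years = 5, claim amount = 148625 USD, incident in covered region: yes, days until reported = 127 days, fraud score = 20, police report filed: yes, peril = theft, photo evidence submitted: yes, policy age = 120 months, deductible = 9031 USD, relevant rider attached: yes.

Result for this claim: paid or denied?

Atomic conditions:
  claims in prior 3 years < 9: 5 < 9 is true
  NOT police report filed: yes → false
  fraud score ≤ 94: 20 ≤ 94 is true
  policy age < 178 months: 120 < 178 is true
  relevant rider attached: yes → true
  days until reported = 370 days: 127 == 370 is false
  peril = other: theft == other is false
  claim amount = 65864 USD: 148625 == 65864 is false
  deductible between 4692 USD and 11779 USD: 9031 in [4692, 11779] is true
  photo evidence submitted: yes → true
  incident in covered region: yes → true
  premiums current: yes → true
  claim amount between 105835 USD and 151414 USD: 148625 in [105835, 151414] is true
Combine:
[1.1] true OR false = true
[1.2] true OR true = true
[1] true OR true = true
[2.1.1] true AND false = false
[2.1.2] exactly-one(false, false) = false
[2.1] false AND false = false
[2] NOT false = true
[3.1.1.1] exactly-one(true, true) = false
[3.1.1.2.2] true OR true = true
[3.1.1.2] true → true = true
[3.1.1] false AND true = false
[3.1] NOT false = true
[3] NOT true = false
[root] true AND true AND false = false
Overall: false → denied

Denied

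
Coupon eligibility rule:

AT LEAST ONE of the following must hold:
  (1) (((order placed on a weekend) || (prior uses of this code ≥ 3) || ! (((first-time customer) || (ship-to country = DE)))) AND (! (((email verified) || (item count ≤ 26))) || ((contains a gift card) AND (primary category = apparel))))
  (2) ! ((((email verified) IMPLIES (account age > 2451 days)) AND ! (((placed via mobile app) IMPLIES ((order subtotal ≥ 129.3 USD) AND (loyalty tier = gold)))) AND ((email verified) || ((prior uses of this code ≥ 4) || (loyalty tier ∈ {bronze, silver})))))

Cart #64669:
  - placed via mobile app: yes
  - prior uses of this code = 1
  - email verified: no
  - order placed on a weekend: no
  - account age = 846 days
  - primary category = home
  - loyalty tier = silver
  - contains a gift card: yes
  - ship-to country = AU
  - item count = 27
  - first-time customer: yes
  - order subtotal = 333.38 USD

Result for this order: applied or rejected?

Atomic conditions:
  order placed on a weekend: no → false
  prior uses of this code ≥ 3: 1 ≥ 3 is false
  first-time customer: yes → true
  ship-to country = DE: AU == DE is false
  email verified: no → false
  item count ≤ 26: 27 ≤ 26 is false
  contains a gift card: yes → true
  primary category = apparel: home == apparel is false
  account age > 2451 days: 846 > 2451 is false
  placed via mobile app: yes → true
  order subtotal ≥ 129.3 USD: 333.38 ≥ 129.3 is true
  loyalty tier = gold: silver == gold is false
  prior uses of this code ≥ 4: 1 ≥ 4 is false
  loyalty tier ∈ {bronze, silver}: silver is in the set → true
Combine:
[1.1.3.1] true OR false = true
[1.1.3] NOT true = false
[1.1] false OR false OR false = false
[1.2.1.1] false OR false = false
[1.2.1] NOT false = true
[1.2.2] true AND false = false
[1.2] true OR false = true
[1] false AND true = false
[2.1.1] false → false (antecedent false ⇒ implication holds) = true
[2.1.2.1.2] true AND false = false
[2.1.2.1] true → false = false
[2.1.2] NOT false = true
[2.1.3.2] false OR true = true
[2.1.3] false OR true = true
[2.1] true AND true AND true = true
[2] NOT true = false
[root] false OR false = false
Overall: false → rejected

Rejected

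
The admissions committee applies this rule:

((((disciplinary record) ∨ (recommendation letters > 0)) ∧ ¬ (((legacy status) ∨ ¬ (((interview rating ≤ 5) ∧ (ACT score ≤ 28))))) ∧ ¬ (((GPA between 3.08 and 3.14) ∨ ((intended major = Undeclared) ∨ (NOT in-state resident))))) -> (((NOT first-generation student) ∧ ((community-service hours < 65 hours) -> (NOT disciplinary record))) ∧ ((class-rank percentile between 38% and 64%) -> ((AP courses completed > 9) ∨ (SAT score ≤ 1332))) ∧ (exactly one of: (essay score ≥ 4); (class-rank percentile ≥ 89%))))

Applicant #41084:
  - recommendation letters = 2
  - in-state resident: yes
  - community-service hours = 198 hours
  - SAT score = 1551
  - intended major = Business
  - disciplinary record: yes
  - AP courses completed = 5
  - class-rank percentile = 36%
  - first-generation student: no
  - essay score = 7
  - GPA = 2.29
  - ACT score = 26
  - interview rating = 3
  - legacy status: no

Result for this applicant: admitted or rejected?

Admitted

Atomic conditions:
  disciplinary record: yes → true
  recommendation letters > 0: 2 > 0 is true
  legacy status: no → false
  interview rating ≤ 5: 3 ≤ 5 is true
  ACT score ≤ 28: 26 ≤ 28 is true
  GPA between 3.08 and 3.14: 2.29 in [3.08, 3.14] is false
  intended major = Undeclared: Business == Undeclared is false
  NOT in-state resident: yes → false
  NOT first-generation student: no → true
  community-service hours < 65 hours: 198 < 65 is false
  NOT disciplinary record: yes → false
  class-rank percentile between 38% and 64%: 36 in [38, 64] is false
  AP courses completed > 9: 5 > 9 is false
  SAT score ≤ 1332: 1551 ≤ 1332 is false
  essay score ≥ 4: 7 ≥ 4 is true
  class-rank percentile ≥ 89%: 36 ≥ 89 is false
Combine:
[1.1] true OR true = true
[1.2.1.2.1] true AND true = true
[1.2.1.2] NOT true = false
[1.2.1] false OR false = false
[1.2] NOT false = true
[1.3.1.2] false OR false = false
[1.3.1] false OR false = false
[1.3] NOT false = true
[1] true AND true AND true = true
[2.1.2] false → false (antecedent false ⇒ implication holds) = true
[2.1] true AND true = true
[2.2.2] false OR false = false
[2.2] false → false (antecedent false ⇒ implication holds) = true
[2.3] exactly-one(true, false) = true
[2] true AND true AND true = true
[root] true → true = true
Overall: true → admitted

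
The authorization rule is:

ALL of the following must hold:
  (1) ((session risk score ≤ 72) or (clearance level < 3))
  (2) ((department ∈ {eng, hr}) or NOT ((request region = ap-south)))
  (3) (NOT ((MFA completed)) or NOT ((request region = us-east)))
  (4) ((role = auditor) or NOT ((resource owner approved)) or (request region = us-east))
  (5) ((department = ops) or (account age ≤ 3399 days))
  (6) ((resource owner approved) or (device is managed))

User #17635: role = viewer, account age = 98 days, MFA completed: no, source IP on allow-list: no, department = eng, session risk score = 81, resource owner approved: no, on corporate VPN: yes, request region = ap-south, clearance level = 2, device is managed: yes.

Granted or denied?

Granted

Atomic conditions:
  session risk score ≤ 72: 81 ≤ 72 is false
  clearance level < 3: 2 < 3 is true
  department ∈ {eng, hr}: eng is in the set → true
  request region = ap-south: ap-south == ap-south is true
  MFA completed: no → false
  request region = us-east: ap-south == us-east is false
  role = auditor: viewer == auditor is false
  resource owner approved: no → false
  department = ops: eng == ops is false
  account age ≤ 3399 days: 98 ≤ 3399 is true
  device is managed: yes → true
Combine:
[1] false OR true = true
[2.2] NOT true = false
[2] true OR false = true
[3.1] NOT false = true
[3.2] NOT false = true
[3] true OR true = true
[4.2] NOT false = true
[4] false OR true OR false = true
[5] false OR true = true
[6] false OR true = true
[root] true AND true AND true AND true AND true AND true = true
Overall: true → granted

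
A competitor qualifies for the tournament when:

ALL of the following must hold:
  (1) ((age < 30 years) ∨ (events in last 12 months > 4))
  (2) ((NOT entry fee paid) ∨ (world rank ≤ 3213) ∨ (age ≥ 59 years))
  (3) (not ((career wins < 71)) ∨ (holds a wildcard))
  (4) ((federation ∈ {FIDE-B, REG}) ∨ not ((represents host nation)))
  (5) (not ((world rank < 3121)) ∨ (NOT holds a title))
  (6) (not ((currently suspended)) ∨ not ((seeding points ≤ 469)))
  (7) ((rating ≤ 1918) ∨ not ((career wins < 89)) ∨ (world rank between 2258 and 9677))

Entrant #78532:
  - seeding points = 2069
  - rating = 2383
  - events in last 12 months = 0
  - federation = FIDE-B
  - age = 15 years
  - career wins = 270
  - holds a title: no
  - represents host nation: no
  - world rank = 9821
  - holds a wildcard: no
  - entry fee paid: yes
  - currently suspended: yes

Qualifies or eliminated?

Atomic conditions:
  age < 30 years: 15 < 30 is true
  events in last 12 months > 4: 0 > 4 is false
  NOT entry fee paid: yes → false
  world rank ≤ 3213: 9821 ≤ 3213 is false
  age ≥ 59 years: 15 ≥ 59 is false
  career wins < 71: 270 < 71 is false
  holds a wildcard: no → false
  federation ∈ {FIDE-B, REG}: FIDE-B is in the set → true
  represents host nation: no → false
  world rank < 3121: 9821 < 3121 is false
  NOT holds a title: no → true
  currently suspended: yes → true
  seeding points ≤ 469: 2069 ≤ 469 is false
  rating ≤ 1918: 2383 ≤ 1918 is false
  career wins < 89: 270 < 89 is false
  world rank between 2258 and 9677: 9821 in [2258, 9677] is false
Combine:
[1] true OR false = true
[2] false OR false OR false = false
[3.1] NOT false = true
[3] true OR false = true
[4.2] NOT false = true
[4] true OR true = true
[5.1] NOT false = true
[5] true OR true = true
[6.1] NOT true = false
[6.2] NOT false = true
[6] false OR true = true
[7.2] NOT false = true
[7] false OR true OR false = true
[root] true AND false AND true AND true AND true AND true AND true = false
Overall: false → eliminated

Eliminated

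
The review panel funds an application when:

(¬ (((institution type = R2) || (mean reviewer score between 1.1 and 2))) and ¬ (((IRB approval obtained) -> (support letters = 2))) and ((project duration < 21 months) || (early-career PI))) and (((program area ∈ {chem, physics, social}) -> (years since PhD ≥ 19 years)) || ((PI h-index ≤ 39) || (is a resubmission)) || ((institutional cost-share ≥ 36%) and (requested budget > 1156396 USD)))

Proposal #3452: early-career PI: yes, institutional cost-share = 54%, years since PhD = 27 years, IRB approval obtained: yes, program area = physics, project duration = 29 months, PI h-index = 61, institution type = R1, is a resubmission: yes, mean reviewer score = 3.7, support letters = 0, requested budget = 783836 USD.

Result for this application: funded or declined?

Funded

Atomic conditions:
  institution type = R2: R1 == R2 is false
  mean reviewer score between 1.1 and 2: 3.7 in [1.1, 2] is false
  IRB approval obtained: yes → true
  support letters = 2: 0 == 2 is false
  project duration < 21 months: 29 < 21 is false
  early-career PI: yes → true
  program area ∈ {chem, physics, social}: physics is in the set → true
  years since PhD ≥ 19 years: 27 ≥ 19 is true
  PI h-index ≤ 39: 61 ≤ 39 is false
  is a resubmission: yes → true
  institutional cost-share ≥ 36%: 54 ≥ 36 is true
  requested budget > 1156396 USD: 783836 > 1156396 is false
Combine:
[1.1.1] false OR false = false
[1.1] NOT false = true
[1.2.1] true → false = false
[1.2] NOT false = true
[1.3] false OR true = true
[1] true AND true AND true = true
[2.1] true → true = true
[2.2] false OR true = true
[2.3] true AND false = false
[2] true OR true OR false = true
[root] true AND true = true
Overall: true → funded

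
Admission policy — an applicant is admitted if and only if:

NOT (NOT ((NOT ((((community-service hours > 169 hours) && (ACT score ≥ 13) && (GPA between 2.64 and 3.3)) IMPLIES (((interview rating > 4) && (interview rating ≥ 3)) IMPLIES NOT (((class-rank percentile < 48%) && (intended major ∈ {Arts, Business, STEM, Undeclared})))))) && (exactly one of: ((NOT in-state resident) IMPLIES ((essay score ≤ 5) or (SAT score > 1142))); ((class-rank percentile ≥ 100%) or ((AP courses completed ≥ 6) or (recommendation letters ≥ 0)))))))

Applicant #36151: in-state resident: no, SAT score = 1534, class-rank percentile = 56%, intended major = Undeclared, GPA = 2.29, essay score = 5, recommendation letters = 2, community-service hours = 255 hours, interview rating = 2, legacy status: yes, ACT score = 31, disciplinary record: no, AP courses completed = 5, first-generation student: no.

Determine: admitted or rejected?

Atomic conditions:
  community-service hours > 169 hours: 255 > 169 is true
  ACT score ≥ 13: 31 ≥ 13 is true
  GPA between 2.64 and 3.3: 2.29 in [2.64, 3.3] is false
  interview rating > 4: 2 > 4 is false
  interview rating ≥ 3: 2 ≥ 3 is false
  class-rank percentile < 48%: 56 < 48 is false
  intended major ∈ {Arts, Business, STEM, Undeclared}: Undeclared is in the set → true
  NOT in-state resident: no → true
  essay score ≤ 5: 5 ≤ 5 is true
  SAT score > 1142: 1534 > 1142 is true
  class-rank percentile ≥ 100%: 56 ≥ 100 is false
  AP courses completed ≥ 6: 5 ≥ 6 is false
  recommendation letters ≥ 0: 2 ≥ 0 is true
Combine:
[1.1.1.1.1] true AND true AND false = false
[1.1.1.1.2.1] false AND false = false
[1.1.1.1.2.2.1] false AND true = false
[1.1.1.1.2.2] NOT false = true
[1.1.1.1.2] false → true (antecedent false ⇒ implication holds) = true
[1.1.1.1] false → true (antecedent false ⇒ implication holds) = true
[1.1.1] NOT true = false
[1.1.2.1.2] true OR true = true
[1.1.2.1] true → true = true
[1.1.2.2.2] false OR true = true
[1.1.2.2] false OR true = true
[1.1.2] exactly-one(true, true) = false
[1.1] false AND false = false
[1] NOT false = true
[root] NOT true = false
Overall: false → rejected

Rejected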